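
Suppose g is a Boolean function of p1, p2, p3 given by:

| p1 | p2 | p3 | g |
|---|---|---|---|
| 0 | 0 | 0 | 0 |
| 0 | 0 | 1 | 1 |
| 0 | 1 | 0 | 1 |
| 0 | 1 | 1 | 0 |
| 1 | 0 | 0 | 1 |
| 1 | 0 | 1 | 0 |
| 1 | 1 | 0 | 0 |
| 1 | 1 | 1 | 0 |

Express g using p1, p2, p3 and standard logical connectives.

g(p1, p2, p3) = (((not p1 and not p2) and p3) or ((not p1 and p2) and not p3)) or ((p1 and not p2) and not p3)

The 1-rows are (0,0,1), (0,1,0), (1,0,0). Each contributes one minterm — ¬p1·¬p2·p3; ¬p1·p2·¬p3; p1·¬p2·¬p3 — and their disjunction is a sum-of-products form of g.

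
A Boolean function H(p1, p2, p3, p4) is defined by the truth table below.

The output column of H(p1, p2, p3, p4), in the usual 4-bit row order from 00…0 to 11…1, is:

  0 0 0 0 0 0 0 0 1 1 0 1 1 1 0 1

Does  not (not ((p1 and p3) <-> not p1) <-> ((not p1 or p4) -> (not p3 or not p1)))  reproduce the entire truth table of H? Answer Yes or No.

Yes

Evaluate not (not ((p1 and p3) <-> not p1) <-> ((not p1 or p4) -> (not p3 or not p1))) on each row and compare to H:
  p1=0, p2=0, p3=0, p4=0: formula gives 0, H = 0 ✓
  p1=0, p2=0, p3=0, p4=1: formula gives 0, H = 0 ✓
  p1=0, p2=0, p3=1, p4=0: formula gives 0, H = 0 ✓
  p1=0, p2=0, p3=1, p4=1: formula gives 0, H = 0 ✓
  … (the remaining 12 rows also agree.)
All 16 rows match — the expression computes H exactly.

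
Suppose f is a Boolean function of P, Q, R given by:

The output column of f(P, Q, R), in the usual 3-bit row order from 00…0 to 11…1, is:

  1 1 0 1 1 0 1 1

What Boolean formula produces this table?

The 0-rows are (0,1,0), (1,0,1). Take each as a conjunction (¬P·Q·¬R, P·¬Q·R), form their disjunction, and complement — that gives a formula that is 1 everywhere f is.

f(P, Q, R) = ¬(((¬P ∧ Q) ∧ ¬R) ∨ ((P ∧ ¬Q) ∧ R))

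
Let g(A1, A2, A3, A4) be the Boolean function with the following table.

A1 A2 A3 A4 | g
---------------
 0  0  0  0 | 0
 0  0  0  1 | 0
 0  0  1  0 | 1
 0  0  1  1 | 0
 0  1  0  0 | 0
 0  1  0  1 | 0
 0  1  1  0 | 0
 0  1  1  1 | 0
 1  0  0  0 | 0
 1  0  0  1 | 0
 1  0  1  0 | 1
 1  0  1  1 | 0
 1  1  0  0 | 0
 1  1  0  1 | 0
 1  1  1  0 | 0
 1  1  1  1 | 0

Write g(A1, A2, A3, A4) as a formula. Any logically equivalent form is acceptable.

g(A1, A2, A3, A4) = (((NOT A1 AND NOT A2) AND A3) AND NOT A4) OR (((A1 AND NOT A2) AND A3) AND NOT A4)

Collect the rows where g=1 — (0,0,1,0), (1,0,1,0) — and write one minterm per row: ¬A1·¬A2·A3·¬A4, A1·¬A2·A3·¬A4. Their union (logical OR) reproduces the table exactly.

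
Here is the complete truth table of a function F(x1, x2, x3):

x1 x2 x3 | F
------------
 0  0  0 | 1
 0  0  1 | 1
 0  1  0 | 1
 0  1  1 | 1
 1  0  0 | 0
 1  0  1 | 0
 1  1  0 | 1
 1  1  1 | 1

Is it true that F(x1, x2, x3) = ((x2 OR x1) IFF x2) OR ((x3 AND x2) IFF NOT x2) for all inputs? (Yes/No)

Test each input against both F and the formula:
  x1=0, x2=0, x3=0: formula gives 1, F = 1 ✓
  x1=0, x2=0, x3=1: formula gives 1, F = 1 ✓
  x1=0, x2=1, x3=0: formula gives 1, F = 1 ✓
  x1=0, x2=1, x3=1: formula gives 1, F = 1 ✓
  x1=1, x2=0, x3=0: formula gives 0, F = 0 ✓
  …and likewise for the remaining 3 rows.
No disagreement on any input; they are logically equivalent.

Yes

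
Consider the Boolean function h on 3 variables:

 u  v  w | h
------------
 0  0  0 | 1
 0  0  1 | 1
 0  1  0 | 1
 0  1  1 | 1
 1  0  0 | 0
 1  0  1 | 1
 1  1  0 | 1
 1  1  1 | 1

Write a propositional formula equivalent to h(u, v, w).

Only row (1,0,0) gives 0. So h is 1 everywhere except there — the complement of the minterm u·¬v·¬w.

h(u, v, w) = ¬((u ∧ ¬v) ∧ ¬w)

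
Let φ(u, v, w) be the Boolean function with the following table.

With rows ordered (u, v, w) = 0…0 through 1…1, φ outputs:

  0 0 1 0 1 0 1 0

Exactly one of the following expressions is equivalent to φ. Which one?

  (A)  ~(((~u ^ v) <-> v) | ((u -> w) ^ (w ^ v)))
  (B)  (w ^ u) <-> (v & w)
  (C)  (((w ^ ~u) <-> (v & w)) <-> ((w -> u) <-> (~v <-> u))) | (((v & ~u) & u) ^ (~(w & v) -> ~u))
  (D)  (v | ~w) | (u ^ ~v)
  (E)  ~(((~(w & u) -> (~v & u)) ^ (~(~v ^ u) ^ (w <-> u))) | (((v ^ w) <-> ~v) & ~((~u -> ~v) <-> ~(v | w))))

(A) fails at (0,0,1): the formula yields 1, φ is 0.
(B) fails at (0,0,0): the formula yields 1, φ is 0.
(C) fails at (0,0,0): the formula yields 1, φ is 0.
(D) fails at (0,0,0): the formula yields 1, φ is 0.
(E) is the remaining candidate, and it agrees with φ on all 8 inputs.

E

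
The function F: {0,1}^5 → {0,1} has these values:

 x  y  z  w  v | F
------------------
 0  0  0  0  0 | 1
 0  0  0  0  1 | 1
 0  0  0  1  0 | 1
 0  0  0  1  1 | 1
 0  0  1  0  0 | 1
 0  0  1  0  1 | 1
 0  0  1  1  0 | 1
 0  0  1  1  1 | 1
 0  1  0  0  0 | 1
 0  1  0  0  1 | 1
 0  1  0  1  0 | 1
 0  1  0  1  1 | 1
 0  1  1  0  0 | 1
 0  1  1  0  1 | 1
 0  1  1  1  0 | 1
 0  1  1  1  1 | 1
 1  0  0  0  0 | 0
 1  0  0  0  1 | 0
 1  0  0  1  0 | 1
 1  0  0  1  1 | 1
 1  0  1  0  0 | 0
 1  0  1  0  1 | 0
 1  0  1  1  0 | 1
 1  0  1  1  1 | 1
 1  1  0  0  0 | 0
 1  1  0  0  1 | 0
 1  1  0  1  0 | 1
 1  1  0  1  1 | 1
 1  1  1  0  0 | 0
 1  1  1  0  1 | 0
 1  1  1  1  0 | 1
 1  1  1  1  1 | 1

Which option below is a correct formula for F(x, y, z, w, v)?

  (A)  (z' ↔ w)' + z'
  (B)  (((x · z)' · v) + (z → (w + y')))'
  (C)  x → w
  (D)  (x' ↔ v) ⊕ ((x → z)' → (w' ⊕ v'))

C

(A) fails at (0,0,1,0,0): the formula yields 0, F is 1.
(B) fails at (0,0,0,0,0): the formula yields 0, F is 1.
(D) fails at (0,0,0,0,1): the formula yields 0, F is 1.
(C) is the remaining candidate, and it agrees with F on all 32 inputs.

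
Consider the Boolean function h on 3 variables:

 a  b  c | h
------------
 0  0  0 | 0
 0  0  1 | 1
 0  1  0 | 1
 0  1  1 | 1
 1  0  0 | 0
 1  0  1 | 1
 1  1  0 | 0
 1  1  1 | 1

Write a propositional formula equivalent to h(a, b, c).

There are just 3 zero rows: (0,0,0), (1,0,0), (1,1,0). Their minterms are ¬a·¬b·¬c, a·¬b·¬c, a·b·¬c; the OR of those covers precisely the 0-outputs, and negating it yields h.

h(a, b, c) = ¬((((¬a ∧ ¬b) ∧ ¬c) ∨ ((a ∧ ¬b) ∧ ¬c)) ∨ ((a ∧ b) ∧ ¬c))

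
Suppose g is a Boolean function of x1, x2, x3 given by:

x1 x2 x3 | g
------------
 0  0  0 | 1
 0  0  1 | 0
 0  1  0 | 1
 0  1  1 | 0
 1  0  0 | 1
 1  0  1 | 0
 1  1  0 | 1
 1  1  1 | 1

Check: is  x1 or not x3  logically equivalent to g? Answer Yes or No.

Evaluate x1 or not x3 on each row and compare to g:
  x1=0, x2=0, x3=0: formula gives 1, g = 1 ✓
  x1=0, x2=0, x3=1: formula gives 0, g = 0 ✓
  x1=0, x2=1, x3=0: formula gives 1, g = 1 ✓
  x1=0, x2=1, x3=1: formula gives 0, g = 0 ✓
  x1=1, x2=0, x3=0: formula gives 1, g = 1 ✓
  x1=1, x2=0, x3=1: formula gives 1, but g = 0 ✗
A single disagreement suffices: at (1,0,1) they differ, so the formula does not compute g.

No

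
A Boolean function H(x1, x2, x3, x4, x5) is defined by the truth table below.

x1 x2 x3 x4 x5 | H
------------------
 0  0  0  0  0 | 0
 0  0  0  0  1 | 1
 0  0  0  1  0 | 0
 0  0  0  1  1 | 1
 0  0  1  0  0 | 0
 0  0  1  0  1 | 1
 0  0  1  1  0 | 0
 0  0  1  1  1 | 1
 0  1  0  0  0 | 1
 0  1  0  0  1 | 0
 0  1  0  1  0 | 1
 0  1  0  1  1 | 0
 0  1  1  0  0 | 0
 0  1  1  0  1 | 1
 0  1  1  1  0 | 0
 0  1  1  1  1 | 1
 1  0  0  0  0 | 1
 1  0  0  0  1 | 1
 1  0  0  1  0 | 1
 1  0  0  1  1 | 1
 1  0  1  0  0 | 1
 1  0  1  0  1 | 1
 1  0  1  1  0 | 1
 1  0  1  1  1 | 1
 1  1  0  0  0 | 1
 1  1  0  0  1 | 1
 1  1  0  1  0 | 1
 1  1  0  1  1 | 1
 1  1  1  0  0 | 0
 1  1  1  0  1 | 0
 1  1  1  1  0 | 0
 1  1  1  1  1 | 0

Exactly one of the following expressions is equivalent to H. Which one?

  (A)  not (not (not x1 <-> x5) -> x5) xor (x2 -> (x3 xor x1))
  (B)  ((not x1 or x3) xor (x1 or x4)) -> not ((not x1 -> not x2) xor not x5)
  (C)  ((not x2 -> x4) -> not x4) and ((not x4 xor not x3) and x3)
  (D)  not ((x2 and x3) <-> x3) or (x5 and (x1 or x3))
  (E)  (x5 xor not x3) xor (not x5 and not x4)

(B) fails at (0,0,0,0,0): the formula yields 1, H is 0.
(C) fails at (0,0,0,0,1): the formula yields 0, H is 1.
(D) fails at (0,0,0,0,1): the formula yields 0, H is 1.
(E) fails at (0,0,0,0,1): the formula yields 0, H is 1.
That leaves (A). Evaluating it on every row reproduces the table of H exactly.

A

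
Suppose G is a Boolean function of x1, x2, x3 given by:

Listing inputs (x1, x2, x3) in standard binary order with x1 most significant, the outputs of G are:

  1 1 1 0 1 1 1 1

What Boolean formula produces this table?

G(x1, x2, x3) = not ((not x1 and x2) and x3)

Only row (0,1,1) gives 0. So G is 1 everywhere except there — the complement of the minterm ¬x1·x2·x3.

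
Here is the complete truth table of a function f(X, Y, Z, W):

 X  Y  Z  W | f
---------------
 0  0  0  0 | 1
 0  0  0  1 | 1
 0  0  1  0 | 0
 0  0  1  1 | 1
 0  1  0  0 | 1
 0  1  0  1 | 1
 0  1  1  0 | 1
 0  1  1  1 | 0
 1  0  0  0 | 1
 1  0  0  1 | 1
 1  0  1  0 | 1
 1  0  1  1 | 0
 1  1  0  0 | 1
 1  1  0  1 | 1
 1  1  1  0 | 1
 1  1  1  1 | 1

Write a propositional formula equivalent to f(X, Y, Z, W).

f(X, Y, Z, W) = ~(((((~X & ~Y) & Z) & ~W) | (((~X & Y) & Z) & W)) | (((X & ~Y) & Z) & W))

f is 0 on only 3 rows — (0,0,1,0), (0,1,1,1), (1,0,1,1). Writing each as a minterm (¬X·¬Y·Z·¬W, ¬X·Y·Z·W, X·¬Y·Z·W) and OR-ing them characterizes exactly where f=0, so f is the negation of that disjunction.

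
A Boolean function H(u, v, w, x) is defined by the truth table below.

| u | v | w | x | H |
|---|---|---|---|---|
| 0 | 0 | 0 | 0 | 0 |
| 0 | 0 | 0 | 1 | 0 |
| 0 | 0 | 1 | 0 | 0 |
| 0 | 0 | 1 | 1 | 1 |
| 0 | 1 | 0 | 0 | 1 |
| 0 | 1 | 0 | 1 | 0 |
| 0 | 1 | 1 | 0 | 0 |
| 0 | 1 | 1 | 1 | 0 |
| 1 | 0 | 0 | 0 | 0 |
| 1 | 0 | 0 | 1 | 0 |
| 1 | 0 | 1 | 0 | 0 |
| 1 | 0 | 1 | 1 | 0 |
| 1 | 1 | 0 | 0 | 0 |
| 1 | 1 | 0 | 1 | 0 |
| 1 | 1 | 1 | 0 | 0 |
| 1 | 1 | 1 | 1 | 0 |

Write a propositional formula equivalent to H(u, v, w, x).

H=1 on 2 inputs: (0,0,1,1), (0,1,0,0). Reading each as a conjunction of literals (¬u·¬v·w·x, ¬u·v·¬w·¬x) and taking the OR gives the canonical DNF.

H(u, v, w, x) = (((~u & ~v) & w) & x) | (((~u & v) & ~w) & ~x)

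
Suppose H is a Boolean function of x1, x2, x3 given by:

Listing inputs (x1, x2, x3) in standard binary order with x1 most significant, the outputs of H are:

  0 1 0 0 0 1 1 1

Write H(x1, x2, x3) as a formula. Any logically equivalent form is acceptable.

H(x1, x2, x3) = ((((¬x1 ∧ ¬x2) ∧ x3) ∨ ((x1 ∧ ¬x2) ∧ x3)) ∨ ((x1 ∧ x2) ∧ ¬x3)) ∨ ((x1 ∧ x2) ∧ x3)

Collect the rows where H=1 — (0,0,1), (1,0,1), (1,1,0), (1,1,1) — and write one minterm per row: ¬x1·¬x2·x3, x1·¬x2·x3, x1·x2·¬x3, x1·x2·x3. Their union (logical OR) reproduces the table exactly.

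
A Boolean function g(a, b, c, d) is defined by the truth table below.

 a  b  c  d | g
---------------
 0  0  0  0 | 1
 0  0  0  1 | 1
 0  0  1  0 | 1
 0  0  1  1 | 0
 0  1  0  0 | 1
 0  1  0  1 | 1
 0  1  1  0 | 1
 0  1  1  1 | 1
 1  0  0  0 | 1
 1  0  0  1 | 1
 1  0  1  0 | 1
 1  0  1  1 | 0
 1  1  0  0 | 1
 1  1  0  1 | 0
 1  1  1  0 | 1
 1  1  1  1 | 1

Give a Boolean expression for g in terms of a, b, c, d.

There are just 3 zero rows: (0,0,1,1), (1,0,1,1), (1,1,0,1). Their minterms are ¬a·¬b·c·d, a·¬b·c·d, a·b·¬c·d; the OR of those covers precisely the 0-outputs, and negating it yields g.

g(a, b, c, d) = (((((a' · b') · c) · d) + (((a · b') · c) · d)) + (((a · b) · c') · d))'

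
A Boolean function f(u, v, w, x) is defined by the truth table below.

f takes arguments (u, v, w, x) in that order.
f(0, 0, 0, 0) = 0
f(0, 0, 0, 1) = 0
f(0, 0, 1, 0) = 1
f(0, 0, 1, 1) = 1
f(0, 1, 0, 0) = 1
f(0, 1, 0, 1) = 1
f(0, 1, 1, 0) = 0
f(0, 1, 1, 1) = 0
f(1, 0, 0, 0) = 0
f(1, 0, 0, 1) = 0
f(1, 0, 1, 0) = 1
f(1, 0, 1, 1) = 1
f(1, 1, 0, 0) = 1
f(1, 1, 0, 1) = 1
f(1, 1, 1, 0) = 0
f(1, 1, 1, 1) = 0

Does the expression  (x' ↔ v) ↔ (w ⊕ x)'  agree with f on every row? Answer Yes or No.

Yes

Check the formula against f row by row:
  u=0, v=0, w=0, x=0: formula gives 0, f = 0 ✓
  u=0, v=0, w=0, x=1: formula gives 0, f = 0 ✓
  u=0, v=0, w=1, x=0: formula gives 1, f = 1 ✓
  u=0, v=0, w=1, x=1: formula gives 1, f = 1 ✓
  …and likewise for the remaining 12 rows.
Every row agrees, so the formula is equivalent.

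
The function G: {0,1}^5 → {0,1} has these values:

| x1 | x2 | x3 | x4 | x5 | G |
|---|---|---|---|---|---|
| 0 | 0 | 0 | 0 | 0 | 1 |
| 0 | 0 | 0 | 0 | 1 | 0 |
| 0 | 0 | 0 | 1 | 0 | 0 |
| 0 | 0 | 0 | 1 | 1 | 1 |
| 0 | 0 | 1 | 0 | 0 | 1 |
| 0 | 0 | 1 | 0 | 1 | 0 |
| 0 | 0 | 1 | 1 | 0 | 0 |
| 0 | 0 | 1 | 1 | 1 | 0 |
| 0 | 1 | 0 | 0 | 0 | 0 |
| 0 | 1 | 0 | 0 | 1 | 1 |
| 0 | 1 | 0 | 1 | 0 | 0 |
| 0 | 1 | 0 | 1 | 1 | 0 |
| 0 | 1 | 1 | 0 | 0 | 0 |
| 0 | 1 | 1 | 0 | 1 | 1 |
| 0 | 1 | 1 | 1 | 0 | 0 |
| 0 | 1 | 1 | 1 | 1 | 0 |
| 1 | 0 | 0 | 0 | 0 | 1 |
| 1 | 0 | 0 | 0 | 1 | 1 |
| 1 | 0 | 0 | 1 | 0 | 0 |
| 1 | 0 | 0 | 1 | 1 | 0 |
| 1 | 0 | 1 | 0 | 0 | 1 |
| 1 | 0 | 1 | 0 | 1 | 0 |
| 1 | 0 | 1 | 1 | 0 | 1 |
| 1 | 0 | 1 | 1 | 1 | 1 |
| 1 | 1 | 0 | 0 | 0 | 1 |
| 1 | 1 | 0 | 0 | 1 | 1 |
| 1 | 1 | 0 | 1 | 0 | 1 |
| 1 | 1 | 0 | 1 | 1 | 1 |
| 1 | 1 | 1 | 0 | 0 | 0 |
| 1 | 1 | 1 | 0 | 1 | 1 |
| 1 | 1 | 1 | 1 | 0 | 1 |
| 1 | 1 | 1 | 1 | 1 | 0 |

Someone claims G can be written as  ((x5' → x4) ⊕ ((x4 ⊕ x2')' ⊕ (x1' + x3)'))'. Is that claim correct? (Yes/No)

Check the formula against G row by row:
  x1=0, x2=0, x3=0, x4=0, x5=0: formula gives 1, G = 1 ✓
  x1=0, x2=0, x3=0, x4=0, x5=1: formula gives 0, G = 0 ✓
  x1=0, x2=0, x3=0, x4=1, x5=0: formula gives 1, but G = 0 ✗
A single disagreement suffices: at (0,0,0,1,0) they differ, so the formula does not compute G.

No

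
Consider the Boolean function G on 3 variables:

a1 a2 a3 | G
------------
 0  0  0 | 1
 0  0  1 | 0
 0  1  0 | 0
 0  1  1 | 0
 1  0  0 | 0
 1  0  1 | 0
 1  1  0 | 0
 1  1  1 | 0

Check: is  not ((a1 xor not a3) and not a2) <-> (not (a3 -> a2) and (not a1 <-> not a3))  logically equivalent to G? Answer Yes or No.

Yes

Evaluate not ((a1 xor not a3) and not a2) <-> (not (a3 -> a2) and (not a1 <-> not a3)) on each row and compare to G:
  a1=0, a2=0, a3=0: formula gives 1, G = 1 ✓
  a1=0, a2=0, a3=1: formula gives 0, G = 0 ✓
  a1=0, a2=1, a3=0: formula gives 0, G = 0 ✓
  a1=0, a2=1, a3=1: formula gives 0, G = 0 ✓
  a1=1, a2=0, a3=0: formula gives 0, G = 0 ✓
  …and likewise for the remaining 3 rows.
No disagreement on any input; they are logically equivalent.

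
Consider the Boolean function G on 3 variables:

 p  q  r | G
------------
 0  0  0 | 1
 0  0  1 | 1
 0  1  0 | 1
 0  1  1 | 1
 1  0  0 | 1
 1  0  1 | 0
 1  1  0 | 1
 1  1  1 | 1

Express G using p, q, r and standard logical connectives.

G(p, q, r) = ~((p & ~q) & r)

G is 0 on exactly one input, (1,0,1), whose minterm is p·¬q·r. So G is the negation of that single conjunction.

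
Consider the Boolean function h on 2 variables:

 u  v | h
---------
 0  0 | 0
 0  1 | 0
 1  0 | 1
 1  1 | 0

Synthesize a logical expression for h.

1 only at (1,0): u AND NOT v.

h(u, v) = u and not v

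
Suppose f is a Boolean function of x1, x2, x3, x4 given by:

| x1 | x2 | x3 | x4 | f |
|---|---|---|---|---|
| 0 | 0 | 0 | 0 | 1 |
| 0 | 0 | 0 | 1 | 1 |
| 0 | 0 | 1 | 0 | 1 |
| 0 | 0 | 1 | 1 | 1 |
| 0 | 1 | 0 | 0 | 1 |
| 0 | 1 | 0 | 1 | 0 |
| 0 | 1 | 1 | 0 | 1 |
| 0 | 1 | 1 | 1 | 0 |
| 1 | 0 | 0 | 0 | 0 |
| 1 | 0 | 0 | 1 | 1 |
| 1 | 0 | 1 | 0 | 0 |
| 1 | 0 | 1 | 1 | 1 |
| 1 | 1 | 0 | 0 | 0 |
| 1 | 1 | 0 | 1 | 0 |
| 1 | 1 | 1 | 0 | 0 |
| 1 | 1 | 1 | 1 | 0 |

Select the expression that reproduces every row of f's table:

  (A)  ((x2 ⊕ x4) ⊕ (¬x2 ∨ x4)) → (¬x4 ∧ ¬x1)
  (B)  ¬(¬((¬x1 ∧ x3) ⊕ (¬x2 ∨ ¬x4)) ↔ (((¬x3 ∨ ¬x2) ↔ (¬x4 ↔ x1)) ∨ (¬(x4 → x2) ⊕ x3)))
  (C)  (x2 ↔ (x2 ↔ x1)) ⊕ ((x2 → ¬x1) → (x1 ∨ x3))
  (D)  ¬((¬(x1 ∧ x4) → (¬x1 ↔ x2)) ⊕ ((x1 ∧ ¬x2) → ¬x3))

A

(B) fails at (0,0,0,0): the formula yields 0, f is 1.
(C) fails at (0,0,0,0): the formula yields 0, f is 1.
(D) fails at (0,0,0,0): the formula yields 0, f is 1.
Only (A) survives; checking it on all 16 rows confirms it matches f.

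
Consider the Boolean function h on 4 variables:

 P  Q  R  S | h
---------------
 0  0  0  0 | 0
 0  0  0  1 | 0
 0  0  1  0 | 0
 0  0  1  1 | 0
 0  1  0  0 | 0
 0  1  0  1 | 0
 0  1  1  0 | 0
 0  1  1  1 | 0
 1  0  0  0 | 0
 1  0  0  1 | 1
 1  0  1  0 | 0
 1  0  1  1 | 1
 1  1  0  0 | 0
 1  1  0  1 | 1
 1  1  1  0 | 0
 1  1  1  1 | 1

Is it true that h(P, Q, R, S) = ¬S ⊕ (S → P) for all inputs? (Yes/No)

Yes

Test each input against both h and the formula:
  P=0, Q=0, R=0, S=0: formula gives 0, h = 0 ✓
  P=0, Q=0, R=0, S=1: formula gives 0, h = 0 ✓
  P=0, Q=0, R=1, S=0: formula gives 0, h = 0 ✓
  P=0, Q=0, R=1, S=1: formula gives 0, h = 0 ✓
  …and likewise for the remaining 12 rows.
Every row agrees, so the formula is equivalent.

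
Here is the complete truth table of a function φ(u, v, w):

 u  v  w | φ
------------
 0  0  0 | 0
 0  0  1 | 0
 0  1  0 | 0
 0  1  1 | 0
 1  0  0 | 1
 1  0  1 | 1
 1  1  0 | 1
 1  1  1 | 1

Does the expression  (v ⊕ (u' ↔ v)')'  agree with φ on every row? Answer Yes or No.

Evaluate (v ⊕ (u' ↔ v)')' on each row and compare to φ:
  u=0, v=0, w=0: formula gives 0, φ = 0 ✓
  u=0, v=0, w=1: formula gives 0, φ = 0 ✓
  u=0, v=1, w=0: formula gives 0, φ = 0 ✓
  u=0, v=1, w=1: formula gives 0, φ = 0 ✓
  u=1, v=0, w=0: formula gives 1, φ = 1 ✓
  …and likewise for the remaining 3 rows.
Every row agrees, so the formula is equivalent.

Yes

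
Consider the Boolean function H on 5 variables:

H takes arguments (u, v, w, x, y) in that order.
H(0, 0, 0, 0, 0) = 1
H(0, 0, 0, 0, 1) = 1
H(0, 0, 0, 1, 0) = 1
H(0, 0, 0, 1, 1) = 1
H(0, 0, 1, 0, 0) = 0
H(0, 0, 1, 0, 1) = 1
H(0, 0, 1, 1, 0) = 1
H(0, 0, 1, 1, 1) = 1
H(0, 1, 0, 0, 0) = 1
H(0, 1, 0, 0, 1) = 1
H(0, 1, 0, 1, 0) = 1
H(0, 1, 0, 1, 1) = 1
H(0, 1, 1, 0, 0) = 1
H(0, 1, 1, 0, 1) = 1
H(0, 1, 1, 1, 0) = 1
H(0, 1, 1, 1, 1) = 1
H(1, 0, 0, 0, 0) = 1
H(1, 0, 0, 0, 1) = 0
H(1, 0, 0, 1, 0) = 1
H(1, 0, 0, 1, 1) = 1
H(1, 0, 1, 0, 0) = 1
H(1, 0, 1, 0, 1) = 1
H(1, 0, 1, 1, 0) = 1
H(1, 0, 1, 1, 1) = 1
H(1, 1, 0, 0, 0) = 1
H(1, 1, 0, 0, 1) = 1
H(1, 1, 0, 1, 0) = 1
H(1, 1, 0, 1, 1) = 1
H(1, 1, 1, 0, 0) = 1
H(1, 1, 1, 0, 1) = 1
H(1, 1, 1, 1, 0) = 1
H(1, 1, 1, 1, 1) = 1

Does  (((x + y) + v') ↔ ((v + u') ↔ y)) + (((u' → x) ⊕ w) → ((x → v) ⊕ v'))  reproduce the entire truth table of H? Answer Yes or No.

Evaluate (((x + y) + v') ↔ ((v + u') ↔ y)) + (((u' → x) ⊕ w) → ((x → v) ⊕ v')) on each row and compare to H:
  u=0, v=0, w=0, x=0, y=0: formula gives 1, H = 1 ✓
  u=0, v=0, w=0, x=0, y=1: formula gives 1, H = 1 ✓
  u=0, v=0, w=0, x=1, y=0: formula gives 1, H = 1 ✓
  u=0, v=0, w=0, x=1, y=1: formula gives 1, H = 1 ✓
  …and likewise for the remaining 28 rows.
All 32 rows match — the expression computes H exactly.

Yes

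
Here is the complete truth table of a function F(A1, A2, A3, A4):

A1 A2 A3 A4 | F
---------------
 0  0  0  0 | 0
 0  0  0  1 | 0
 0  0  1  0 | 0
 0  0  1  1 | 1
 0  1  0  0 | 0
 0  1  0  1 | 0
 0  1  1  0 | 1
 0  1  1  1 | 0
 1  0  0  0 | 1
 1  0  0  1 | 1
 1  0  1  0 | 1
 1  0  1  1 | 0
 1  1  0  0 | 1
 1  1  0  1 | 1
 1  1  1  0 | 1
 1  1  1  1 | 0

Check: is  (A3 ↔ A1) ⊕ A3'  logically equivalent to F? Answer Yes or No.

Evaluate (A3 ↔ A1) ⊕ A3' on each row and compare to F:
  A1=0, A2=0, A3=0, A4=0: formula gives 0, F = 0 ✓
  A1=0, A2=0, A3=0, A4=1: formula gives 0, F = 0 ✓
  A1=0, A2=0, A3=1, A4=0: formula gives 0, F = 0 ✓
  A1=0, A2=0, A3=1, A4=1: formula gives 0, but F = 1 ✗
Row (0,0,1,1) is a counterexample, so the formula is not equivalent to F.

No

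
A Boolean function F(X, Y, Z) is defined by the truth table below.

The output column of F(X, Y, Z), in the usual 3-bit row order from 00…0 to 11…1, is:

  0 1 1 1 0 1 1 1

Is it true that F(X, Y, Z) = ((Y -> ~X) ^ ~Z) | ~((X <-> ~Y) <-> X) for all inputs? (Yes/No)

Yes

Evaluate ((Y -> ~X) ^ ~Z) | ~((X <-> ~Y) <-> X) on each row and compare to F:
  X=0, Y=0, Z=0: formula gives 0, F = 0 ✓
  X=0, Y=0, Z=1: formula gives 1, F = 1 ✓
  X=0, Y=1, Z=0: formula gives 1, F = 1 ✓
  X=0, Y=1, Z=1: formula gives 1, F = 1 ✓
  X=1, Y=0, Z=0: formula gives 0, F = 0 ✓
  …and likewise for the remaining 3 rows.
All 8 rows match — the expression computes F exactly.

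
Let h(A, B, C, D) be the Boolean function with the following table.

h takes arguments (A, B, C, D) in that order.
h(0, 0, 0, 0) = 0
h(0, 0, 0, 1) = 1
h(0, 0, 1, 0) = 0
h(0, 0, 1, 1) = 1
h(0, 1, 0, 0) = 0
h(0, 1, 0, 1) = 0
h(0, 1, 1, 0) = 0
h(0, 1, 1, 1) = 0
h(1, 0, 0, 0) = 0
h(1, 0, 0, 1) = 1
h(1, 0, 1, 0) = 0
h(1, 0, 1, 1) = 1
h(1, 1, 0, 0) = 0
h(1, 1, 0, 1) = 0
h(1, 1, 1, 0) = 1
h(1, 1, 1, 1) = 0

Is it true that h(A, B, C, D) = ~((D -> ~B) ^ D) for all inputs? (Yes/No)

Evaluate ~((D -> ~B) ^ D) on each row and compare to h:
  A=0, B=0, C=0, D=0: formula gives 0, h = 0 ✓
  A=0, B=0, C=0, D=1: formula gives 1, h = 1 ✓
  A=0, B=0, C=1, D=0: formula gives 0, h = 0 ✓
  A=0, B=0, C=1, D=1: formula gives 1, h = 1 ✓
  …
  A=1, B=1, C=1, D=0: formula gives 0, but h = 1 ✗
Since they disagree at (1,1,1,0), the expression is not a correct formula for h.

No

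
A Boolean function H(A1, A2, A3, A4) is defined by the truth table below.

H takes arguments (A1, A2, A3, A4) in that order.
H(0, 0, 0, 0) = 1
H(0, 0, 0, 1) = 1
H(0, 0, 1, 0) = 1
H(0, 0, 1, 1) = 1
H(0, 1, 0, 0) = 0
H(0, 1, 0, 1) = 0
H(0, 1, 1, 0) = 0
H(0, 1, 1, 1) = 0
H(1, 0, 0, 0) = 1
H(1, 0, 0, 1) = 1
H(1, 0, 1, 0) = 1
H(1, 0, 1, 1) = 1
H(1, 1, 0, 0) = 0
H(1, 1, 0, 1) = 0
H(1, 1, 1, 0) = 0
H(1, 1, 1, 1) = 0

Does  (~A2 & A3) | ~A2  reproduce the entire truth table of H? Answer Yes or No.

Check the formula against H row by row:
  A1=0, A2=0, A3=0, A4=0: formula gives 1, H = 1 ✓
  A1=0, A2=0, A3=0, A4=1: formula gives 1, H = 1 ✓
  A1=0, A2=0, A3=1, A4=0: formula gives 1, H = 1 ✓
  A1=0, A2=0, A3=1, A4=1: formula gives 1, H = 1 ✓
  …and likewise for the remaining 12 rows.
No disagreement on any input; they are logically equivalent.

Yes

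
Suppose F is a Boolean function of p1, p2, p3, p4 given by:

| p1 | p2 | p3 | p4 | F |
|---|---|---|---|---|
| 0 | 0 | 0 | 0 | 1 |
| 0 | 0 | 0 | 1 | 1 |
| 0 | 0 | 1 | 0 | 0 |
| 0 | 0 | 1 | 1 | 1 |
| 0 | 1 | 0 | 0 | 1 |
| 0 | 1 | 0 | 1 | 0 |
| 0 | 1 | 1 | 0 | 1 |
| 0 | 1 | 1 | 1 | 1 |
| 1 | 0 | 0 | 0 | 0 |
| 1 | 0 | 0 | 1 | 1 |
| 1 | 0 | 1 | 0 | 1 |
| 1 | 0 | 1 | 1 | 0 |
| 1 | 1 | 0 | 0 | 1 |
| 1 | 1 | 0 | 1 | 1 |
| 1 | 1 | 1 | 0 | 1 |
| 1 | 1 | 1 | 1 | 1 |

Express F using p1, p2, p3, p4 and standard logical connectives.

F is 0 on only 4 rows — (0,0,1,0), (0,1,0,1), (1,0,0,0), (1,0,1,1). Writing each as a minterm (¬p1·¬p2·p3·¬p4, ¬p1·p2·¬p3·p4, p1·¬p2·¬p3·¬p4, p1·¬p2·p3·p4) and OR-ing them characterizes exactly where F=0, so F is the negation of that disjunction.

F(p1, p2, p3, p4) = not ((((((not p1 and not p2) and p3) and not p4) or (((not p1 and p2) and not p3) and p4)) or (((p1 and not p2) and not p3) and not p4)) or (((p1 and not p2) and p3) and p4))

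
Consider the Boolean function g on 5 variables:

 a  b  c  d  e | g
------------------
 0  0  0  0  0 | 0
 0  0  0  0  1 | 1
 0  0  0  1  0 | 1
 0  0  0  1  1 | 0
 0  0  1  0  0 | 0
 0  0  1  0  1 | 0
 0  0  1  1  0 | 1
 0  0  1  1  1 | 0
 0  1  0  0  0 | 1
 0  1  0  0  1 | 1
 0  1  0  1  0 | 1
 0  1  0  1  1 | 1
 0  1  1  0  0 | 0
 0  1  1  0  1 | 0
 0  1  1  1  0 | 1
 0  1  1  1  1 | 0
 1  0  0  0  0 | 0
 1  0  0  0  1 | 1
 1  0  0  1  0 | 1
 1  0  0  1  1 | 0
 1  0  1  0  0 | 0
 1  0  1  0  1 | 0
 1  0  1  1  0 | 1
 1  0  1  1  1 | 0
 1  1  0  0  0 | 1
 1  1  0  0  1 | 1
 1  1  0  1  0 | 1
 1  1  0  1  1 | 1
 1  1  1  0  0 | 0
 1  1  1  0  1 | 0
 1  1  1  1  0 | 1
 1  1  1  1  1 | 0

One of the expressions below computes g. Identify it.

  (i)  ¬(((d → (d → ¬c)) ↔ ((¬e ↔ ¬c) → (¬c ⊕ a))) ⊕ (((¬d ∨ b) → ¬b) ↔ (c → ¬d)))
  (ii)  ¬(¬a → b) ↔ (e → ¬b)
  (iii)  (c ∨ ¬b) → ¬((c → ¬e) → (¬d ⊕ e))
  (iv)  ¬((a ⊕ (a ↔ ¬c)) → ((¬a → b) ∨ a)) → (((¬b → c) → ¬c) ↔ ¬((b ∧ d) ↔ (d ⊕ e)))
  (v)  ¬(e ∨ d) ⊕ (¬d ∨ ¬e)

iii

(i): at (0,0,0,0,0) it gives 1, but g = 0 — eliminated.
(ii): at (0,0,0,0,0) it gives 1, but g = 0 — eliminated.
(iv): at (0,0,0,0,0) it gives 1, but g = 0 — eliminated.
(v): at (0,0,1,0,1) it gives 1, but g = 0 — eliminated.
Only (iii) survives; checking it on all 32 rows confirms it matches g.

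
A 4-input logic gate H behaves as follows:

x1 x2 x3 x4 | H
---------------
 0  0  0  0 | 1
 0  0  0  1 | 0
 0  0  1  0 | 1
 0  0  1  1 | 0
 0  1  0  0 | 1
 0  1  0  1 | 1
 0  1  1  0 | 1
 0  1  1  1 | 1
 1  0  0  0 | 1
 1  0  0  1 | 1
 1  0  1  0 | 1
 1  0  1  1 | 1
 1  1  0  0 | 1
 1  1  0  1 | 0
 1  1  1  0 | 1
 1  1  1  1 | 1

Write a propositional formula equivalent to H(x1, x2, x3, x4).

H is 0 on only 3 rows — (0,0,0,1), (0,0,1,1), (1,1,0,1). Writing each as a minterm (¬x1·¬x2·¬x3·x4, ¬x1·¬x2·x3·x4, x1·x2·¬x3·x4) and OR-ing them characterizes exactly where H=0, so H is the negation of that disjunction.

H(x1, x2, x3, x4) = not (((((not x1 and not x2) and not x3) and x4) or (((not x1 and not x2) and x3) and x4)) or (((x1 and x2) and not x3) and x4))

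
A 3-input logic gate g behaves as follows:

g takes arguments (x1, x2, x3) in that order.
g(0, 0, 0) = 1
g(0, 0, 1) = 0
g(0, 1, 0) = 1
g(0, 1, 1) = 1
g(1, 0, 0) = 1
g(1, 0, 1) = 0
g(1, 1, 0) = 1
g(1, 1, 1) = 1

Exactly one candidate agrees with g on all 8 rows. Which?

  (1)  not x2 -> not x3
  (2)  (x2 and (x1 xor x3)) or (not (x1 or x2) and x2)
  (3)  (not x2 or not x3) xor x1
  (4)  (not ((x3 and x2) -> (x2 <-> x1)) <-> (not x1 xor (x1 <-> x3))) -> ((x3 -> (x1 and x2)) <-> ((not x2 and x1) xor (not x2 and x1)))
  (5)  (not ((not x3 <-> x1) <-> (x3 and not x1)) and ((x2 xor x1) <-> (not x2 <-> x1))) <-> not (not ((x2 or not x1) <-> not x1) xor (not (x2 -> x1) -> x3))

(2): at (0,0,0) it gives 0, but g = 1 — eliminated.
(3): at (0,0,1) it gives 1, but g = 0 — eliminated.
(4): at (0,0,0) it gives 0, but g = 1 — eliminated.
(5): at (0,0,1) it gives 1, but g = 0 — eliminated.
Only (1) survives; checking it on all 8 rows confirms it matches g.

1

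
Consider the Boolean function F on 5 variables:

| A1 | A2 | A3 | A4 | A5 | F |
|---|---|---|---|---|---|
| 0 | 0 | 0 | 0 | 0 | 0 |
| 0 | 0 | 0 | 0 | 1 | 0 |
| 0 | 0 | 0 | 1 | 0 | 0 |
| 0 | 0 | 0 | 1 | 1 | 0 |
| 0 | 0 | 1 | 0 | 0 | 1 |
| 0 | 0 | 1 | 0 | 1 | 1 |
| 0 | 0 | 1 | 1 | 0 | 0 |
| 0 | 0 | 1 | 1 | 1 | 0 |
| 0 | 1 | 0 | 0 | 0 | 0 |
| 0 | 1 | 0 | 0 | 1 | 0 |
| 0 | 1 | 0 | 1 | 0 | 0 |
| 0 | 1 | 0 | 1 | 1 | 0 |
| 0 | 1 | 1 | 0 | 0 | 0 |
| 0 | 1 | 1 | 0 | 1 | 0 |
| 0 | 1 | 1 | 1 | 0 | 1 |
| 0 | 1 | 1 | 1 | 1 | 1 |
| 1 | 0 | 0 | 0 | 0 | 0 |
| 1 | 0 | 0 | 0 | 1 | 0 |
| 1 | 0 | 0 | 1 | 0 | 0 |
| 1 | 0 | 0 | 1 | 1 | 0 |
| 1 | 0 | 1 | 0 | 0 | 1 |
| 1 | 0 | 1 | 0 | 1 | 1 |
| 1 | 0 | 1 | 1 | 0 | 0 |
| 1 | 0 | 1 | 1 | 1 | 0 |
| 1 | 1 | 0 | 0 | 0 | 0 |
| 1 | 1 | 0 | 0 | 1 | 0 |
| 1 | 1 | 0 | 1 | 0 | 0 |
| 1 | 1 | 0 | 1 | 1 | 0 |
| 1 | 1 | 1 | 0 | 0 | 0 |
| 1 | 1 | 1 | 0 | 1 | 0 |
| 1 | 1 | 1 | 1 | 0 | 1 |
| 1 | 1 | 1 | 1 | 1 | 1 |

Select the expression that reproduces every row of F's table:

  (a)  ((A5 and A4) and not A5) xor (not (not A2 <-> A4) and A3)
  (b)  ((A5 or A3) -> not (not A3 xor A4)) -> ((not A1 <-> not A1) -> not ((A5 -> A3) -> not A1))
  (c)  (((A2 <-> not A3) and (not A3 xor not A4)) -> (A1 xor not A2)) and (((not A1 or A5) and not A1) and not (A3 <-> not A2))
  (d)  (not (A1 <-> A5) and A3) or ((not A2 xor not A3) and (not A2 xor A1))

(b) fails at (0,0,0,0,1): the formula yields 1, F is 0.
(c) fails at (0,0,0,0,0): the formula yields 1, F is 0.
(d) fails at (0,0,1,1,0): the formula yields 1, F is 0.
(a) is the remaining candidate, and it agrees with F on all 32 inputs.

a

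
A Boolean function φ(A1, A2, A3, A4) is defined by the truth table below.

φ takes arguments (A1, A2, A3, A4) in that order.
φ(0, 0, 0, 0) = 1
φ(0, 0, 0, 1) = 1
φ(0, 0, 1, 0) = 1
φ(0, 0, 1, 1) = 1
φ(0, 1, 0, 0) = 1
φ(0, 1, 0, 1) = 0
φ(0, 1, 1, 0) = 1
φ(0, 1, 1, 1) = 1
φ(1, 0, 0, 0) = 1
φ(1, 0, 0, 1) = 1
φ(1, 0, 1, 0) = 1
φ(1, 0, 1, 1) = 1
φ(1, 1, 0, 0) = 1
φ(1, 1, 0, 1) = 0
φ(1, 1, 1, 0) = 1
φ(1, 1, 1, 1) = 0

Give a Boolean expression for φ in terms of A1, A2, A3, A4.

There are just 3 zero rows: (0,1,0,1), (1,1,0,1), (1,1,1,1). Their minterms are ¬A1·A2·¬A3·A4, A1·A2·¬A3·A4, A1·A2·A3·A4; the OR of those covers precisely the 0-outputs, and negating it yields φ.

φ(A1, A2, A3, A4) = ~(((((~A1 & A2) & ~A3) & A4) | (((A1 & A2) & ~A3) & A4)) | (((A1 & A2) & A3) & A4))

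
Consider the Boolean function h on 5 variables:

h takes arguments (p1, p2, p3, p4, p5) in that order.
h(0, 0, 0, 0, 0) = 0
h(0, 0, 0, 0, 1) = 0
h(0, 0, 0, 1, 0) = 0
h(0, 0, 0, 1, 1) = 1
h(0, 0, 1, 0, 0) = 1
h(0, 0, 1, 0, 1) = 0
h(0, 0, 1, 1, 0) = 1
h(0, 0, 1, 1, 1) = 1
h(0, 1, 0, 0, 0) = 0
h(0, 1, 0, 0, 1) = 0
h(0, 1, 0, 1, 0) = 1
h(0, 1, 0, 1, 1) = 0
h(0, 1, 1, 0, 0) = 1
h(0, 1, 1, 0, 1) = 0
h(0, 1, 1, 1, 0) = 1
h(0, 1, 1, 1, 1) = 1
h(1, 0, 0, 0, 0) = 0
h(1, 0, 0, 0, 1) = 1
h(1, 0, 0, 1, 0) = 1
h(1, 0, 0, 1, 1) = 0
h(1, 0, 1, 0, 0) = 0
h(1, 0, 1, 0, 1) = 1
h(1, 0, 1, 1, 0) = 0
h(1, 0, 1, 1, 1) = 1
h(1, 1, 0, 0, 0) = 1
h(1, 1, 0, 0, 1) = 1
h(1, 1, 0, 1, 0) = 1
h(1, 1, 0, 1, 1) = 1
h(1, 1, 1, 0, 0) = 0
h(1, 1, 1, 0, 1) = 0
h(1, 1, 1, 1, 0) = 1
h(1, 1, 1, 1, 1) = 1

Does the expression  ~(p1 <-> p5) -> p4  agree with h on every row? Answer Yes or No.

No

Evaluate ~(p1 <-> p5) -> p4 on each row and compare to h:
  p1=0, p2=0, p3=0, p4=0, p5=0: formula gives 1, but h = 0 ✗
Row (0,0,0,0,0) is a counterexample, so the formula is not equivalent to h.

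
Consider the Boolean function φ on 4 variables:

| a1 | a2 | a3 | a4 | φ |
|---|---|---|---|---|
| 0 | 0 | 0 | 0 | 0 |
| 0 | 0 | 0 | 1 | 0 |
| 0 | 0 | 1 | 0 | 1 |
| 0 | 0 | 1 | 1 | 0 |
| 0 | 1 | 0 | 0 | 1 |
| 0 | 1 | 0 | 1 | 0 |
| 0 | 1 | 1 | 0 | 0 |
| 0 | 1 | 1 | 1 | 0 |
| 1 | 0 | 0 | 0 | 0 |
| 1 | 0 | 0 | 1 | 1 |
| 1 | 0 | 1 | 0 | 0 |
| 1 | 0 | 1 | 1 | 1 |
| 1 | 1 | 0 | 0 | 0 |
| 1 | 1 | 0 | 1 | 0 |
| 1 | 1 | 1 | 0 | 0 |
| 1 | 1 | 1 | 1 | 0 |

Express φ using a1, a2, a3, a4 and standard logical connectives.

The 1-rows are (0,0,1,0), (0,1,0,0), (1,0,0,1), (1,0,1,1). Each contributes one minterm — ¬a1·¬a2·a3·¬a4; ¬a1·a2·¬a3·¬a4; a1·¬a2·¬a3·a4; a1·¬a2·a3·a4 — and their disjunction is a sum-of-products form of φ.

φ(a1, a2, a3, a4) = (((((NOT a1 AND NOT a2) AND a3) AND NOT a4) OR (((NOT a1 AND a2) AND NOT a3) AND NOT a4)) OR (((a1 AND NOT a2) AND NOT a3) AND a4)) OR (((a1 AND NOT a2) AND a3) AND a4)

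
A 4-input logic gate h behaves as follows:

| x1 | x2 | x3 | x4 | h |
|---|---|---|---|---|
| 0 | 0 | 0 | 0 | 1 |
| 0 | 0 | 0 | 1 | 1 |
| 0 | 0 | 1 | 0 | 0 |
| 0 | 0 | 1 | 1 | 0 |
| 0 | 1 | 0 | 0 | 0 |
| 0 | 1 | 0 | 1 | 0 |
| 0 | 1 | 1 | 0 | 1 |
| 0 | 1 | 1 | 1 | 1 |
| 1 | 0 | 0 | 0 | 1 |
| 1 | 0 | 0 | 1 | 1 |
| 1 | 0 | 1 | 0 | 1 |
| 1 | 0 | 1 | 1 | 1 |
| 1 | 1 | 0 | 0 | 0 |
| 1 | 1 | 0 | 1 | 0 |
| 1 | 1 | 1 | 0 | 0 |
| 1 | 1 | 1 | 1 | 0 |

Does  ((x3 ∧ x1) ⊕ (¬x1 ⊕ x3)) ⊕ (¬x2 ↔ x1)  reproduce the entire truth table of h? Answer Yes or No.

Yes

Evaluate ((x3 ∧ x1) ⊕ (¬x1 ⊕ x3)) ⊕ (¬x2 ↔ x1) on each row and compare to h:
  x1=0, x2=0, x3=0, x4=0: formula gives 1, h = 1 ✓
  x1=0, x2=0, x3=0, x4=1: formula gives 1, h = 1 ✓
  x1=0, x2=0, x3=1, x4=0: formula gives 0, h = 0 ✓
  x1=0, x2=0, x3=1, x4=1: formula gives 0, h = 0 ✓
  …and likewise for the remaining 12 rows.
All 16 rows match — the expression computes h exactly.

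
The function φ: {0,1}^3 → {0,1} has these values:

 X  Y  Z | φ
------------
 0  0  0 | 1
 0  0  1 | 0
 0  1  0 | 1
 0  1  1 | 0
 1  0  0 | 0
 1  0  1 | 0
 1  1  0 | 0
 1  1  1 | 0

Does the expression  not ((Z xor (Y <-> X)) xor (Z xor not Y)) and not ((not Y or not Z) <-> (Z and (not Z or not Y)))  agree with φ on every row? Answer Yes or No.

Evaluate not ((Z xor (Y <-> X)) xor (Z xor not Y)) and not ((not Y or not Z) <-> (Z and (not Z or not Y))) on each row and compare to φ:
  X=0, Y=0, Z=0: formula gives 1, φ = 1 ✓
  X=0, Y=0, Z=1: formula gives 0, φ = 0 ✓
  X=0, Y=1, Z=0: formula gives 1, φ = 1 ✓
  X=0, Y=1, Z=1: formula gives 0, φ = 0 ✓
  X=1, Y=0, Z=0: formula gives 0, φ = 0 ✓
  … (the remaining 3 rows also agree.)
All 8 rows match — the expression computes φ exactly.

Yes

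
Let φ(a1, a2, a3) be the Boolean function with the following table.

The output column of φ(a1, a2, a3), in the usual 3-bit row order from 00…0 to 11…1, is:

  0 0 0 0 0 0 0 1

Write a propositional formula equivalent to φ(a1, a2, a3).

φ(a1, a2, a3) = (a1 & a2) & a3

The output is 1 only when every input is 1 — the AND of all inputs.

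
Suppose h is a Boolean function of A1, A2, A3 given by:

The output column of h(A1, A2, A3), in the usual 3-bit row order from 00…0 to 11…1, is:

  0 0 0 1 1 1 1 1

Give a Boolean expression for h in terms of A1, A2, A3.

There are just 3 zero rows: (0,0,0), (0,0,1), (0,1,0). Their minterms are ¬A1·¬A2·¬A3, ¬A1·¬A2·A3, ¬A1·A2·¬A3; the OR of those covers precisely the 0-outputs, and negating it yields h.

h(A1, A2, A3) = NOT ((((NOT A1 AND NOT A2) AND NOT A3) OR ((NOT A1 AND NOT A2) AND A3)) OR ((NOT A1 AND A2) AND NOT A3))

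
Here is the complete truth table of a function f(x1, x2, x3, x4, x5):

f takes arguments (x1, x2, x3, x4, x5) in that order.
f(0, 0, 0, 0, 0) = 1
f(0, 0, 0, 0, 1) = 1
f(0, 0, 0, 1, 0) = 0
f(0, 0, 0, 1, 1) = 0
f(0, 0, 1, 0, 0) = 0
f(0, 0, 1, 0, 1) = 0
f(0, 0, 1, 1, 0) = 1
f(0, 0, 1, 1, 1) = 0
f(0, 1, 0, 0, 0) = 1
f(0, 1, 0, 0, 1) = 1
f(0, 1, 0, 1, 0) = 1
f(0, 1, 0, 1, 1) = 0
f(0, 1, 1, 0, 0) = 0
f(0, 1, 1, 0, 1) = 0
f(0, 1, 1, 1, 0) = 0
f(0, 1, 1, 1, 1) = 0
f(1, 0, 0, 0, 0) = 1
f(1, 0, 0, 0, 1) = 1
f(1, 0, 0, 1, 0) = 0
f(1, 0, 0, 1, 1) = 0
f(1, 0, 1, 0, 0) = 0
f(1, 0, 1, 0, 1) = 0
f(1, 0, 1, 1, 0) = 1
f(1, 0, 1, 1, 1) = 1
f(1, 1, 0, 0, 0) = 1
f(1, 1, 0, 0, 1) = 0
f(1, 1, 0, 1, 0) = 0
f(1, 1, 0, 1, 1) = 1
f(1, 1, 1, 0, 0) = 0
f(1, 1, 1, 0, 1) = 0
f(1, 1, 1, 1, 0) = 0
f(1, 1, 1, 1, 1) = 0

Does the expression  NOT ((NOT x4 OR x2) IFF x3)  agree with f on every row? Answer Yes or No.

Test each input against both f and the formula:
  x1=0, x2=0, x3=0, x4=0, x5=0: formula gives 1, f = 1 ✓
  x1=0, x2=0, x3=0, x4=0, x5=1: formula gives 1, f = 1 ✓
  x1=0, x2=0, x3=0, x4=1, x5=0: formula gives 0, f = 0 ✓
  x1=0, x2=0, x3=0, x4=1, x5=1: formula gives 0, f = 0 ✓
  …
  x1=0, x2=0, x3=1, x4=1, x5=1: formula gives 1, but f = 0 ✗
Since they disagree at (0,0,1,1,1), the expression is not a correct formula for f.

No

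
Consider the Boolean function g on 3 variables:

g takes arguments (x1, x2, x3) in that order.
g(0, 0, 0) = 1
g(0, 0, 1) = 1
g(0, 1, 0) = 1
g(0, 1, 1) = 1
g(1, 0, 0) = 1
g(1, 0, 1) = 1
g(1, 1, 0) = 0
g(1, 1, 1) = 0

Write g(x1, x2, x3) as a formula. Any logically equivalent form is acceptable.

g(x1, x2, x3) = not (((x1 and x2) and not x3) or ((x1 and x2) and x3))

g is 0 on only 2 rows — (1,1,0), (1,1,1). Writing each as a minterm (x1·x2·¬x3, x1·x2·x3) and OR-ing them characterizes exactly where g=0, so g is the negation of that disjunction.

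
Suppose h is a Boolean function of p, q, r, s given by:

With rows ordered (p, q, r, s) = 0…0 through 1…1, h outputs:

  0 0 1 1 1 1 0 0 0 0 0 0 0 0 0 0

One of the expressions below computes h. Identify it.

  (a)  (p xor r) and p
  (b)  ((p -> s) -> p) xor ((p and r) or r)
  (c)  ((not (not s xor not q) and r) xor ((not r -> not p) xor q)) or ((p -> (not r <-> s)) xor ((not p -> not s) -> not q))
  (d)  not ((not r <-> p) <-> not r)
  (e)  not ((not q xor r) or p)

(a) fails at (0,0,1,0): the formula yields 0, h is 1.
(b) fails at (0,1,0,0): the formula yields 0, h is 1.
(c) fails at (0,0,0,0): the formula yields 1, h is 0.
(d) fails at (0,0,0,0): the formula yields 1, h is 0.
That leaves (e). Evaluating it on every row reproduces the table of h exactly.

e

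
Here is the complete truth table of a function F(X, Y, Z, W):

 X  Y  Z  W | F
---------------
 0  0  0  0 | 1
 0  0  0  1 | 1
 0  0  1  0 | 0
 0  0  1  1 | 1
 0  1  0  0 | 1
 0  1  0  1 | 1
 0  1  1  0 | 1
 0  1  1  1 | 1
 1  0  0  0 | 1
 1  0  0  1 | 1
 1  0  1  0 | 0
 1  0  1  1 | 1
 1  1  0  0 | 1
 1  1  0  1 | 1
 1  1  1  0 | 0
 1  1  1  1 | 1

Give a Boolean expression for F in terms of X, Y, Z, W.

F(X, Y, Z, W) = ¬(((((¬X ∧ ¬Y) ∧ Z) ∧ ¬W) ∨ (((X ∧ ¬Y) ∧ Z) ∧ ¬W)) ∨ (((X ∧ Y) ∧ Z) ∧ ¬W))

The 0-rows are (0,0,1,0), (1,0,1,0), (1,1,1,0). Take each as a conjunction (¬X·¬Y·Z·¬W, X·¬Y·Z·¬W, X·Y·Z·¬W), form their disjunction, and complement — that gives a formula that is 1 everywhere F is.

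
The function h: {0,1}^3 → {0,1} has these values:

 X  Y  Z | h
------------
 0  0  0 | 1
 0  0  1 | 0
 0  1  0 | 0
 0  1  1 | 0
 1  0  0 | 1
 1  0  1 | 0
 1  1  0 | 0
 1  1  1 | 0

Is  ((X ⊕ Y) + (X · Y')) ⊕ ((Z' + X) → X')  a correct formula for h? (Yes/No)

Test each input against both h and the formula:
  X=0, Y=0, Z=0: formula gives 1, h = 1 ✓
  X=0, Y=0, Z=1: formula gives 1, but h = 0 ✗
Since they disagree at (0,0,1), the expression is not a correct formula for h.

No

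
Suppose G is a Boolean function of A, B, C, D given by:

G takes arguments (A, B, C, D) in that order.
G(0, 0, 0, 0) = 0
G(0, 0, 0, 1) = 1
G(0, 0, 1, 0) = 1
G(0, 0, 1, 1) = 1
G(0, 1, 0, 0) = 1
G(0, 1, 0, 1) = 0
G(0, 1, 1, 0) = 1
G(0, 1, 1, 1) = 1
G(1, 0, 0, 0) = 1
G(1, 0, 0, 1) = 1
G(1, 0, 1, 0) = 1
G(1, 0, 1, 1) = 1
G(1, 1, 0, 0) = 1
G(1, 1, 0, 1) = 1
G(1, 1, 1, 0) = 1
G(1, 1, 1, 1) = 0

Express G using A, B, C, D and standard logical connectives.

G is 0 on only 3 rows — (0,0,0,0), (0,1,0,1), (1,1,1,1). Writing each as a minterm (¬A·¬B·¬C·¬D, ¬A·B·¬C·D, A·B·C·D) and OR-ing them characterizes exactly where G=0, so G is the negation of that disjunction.

G(A, B, C, D) = ~(((((~A & ~B) & ~C) & ~D) | (((~A & B) & ~C) & D)) | (((A & B) & C) & D))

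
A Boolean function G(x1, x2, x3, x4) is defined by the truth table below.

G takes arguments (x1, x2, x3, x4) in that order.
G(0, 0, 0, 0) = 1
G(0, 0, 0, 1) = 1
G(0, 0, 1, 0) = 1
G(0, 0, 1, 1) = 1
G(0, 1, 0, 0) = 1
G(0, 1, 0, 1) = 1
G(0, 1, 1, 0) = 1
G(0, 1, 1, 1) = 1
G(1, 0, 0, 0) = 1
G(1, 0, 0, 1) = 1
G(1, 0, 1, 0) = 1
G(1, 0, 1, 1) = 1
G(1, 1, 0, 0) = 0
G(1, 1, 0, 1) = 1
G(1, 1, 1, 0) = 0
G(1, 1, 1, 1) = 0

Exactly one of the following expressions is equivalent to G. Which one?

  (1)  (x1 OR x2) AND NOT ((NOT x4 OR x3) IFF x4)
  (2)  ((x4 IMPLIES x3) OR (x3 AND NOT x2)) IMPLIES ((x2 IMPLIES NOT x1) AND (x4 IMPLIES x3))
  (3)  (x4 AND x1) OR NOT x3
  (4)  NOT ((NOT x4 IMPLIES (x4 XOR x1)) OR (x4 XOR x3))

(1) disagrees with G on (0,0,0,0) (formula → 0, table → 1); rule it out.
(3) disagrees with G on (0,0,1,0) (formula → 0, table → 1); rule it out.
(4) disagrees with G on (0,0,0,1) (formula → 0, table → 1); rule it out.
That leaves (2). Evaluating it on every row reproduces the table of G exactly.

2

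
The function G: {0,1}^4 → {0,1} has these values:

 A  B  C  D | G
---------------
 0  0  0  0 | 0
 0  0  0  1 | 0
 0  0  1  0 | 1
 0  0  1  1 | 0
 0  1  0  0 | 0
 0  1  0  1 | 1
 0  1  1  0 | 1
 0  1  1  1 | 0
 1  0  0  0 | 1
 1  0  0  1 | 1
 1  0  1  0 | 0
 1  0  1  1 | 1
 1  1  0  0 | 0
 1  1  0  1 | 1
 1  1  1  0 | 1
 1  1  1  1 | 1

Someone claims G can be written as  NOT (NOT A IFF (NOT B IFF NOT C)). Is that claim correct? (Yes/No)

Evaluate NOT (NOT A IFF (NOT B IFF NOT C)) on each row and compare to G:
  A=0, B=0, C=0, D=0: formula gives 0, G = 0 ✓
  A=0, B=0, C=0, D=1: formula gives 0, G = 0 ✓
  A=0, B=0, C=1, D=0: formula gives 1, G = 1 ✓
  A=0, B=0, C=1, D=1: formula gives 1, but G = 0 ✗
Row (0,0,1,1) is a counterexample, so the formula is not equivalent to G.

No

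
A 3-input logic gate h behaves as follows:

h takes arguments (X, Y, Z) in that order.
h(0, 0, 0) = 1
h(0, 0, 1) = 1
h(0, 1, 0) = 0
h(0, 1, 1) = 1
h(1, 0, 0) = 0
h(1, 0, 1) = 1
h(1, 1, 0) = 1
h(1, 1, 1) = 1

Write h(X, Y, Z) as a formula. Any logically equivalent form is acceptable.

h(X, Y, Z) = not (((not X and Y) and not Z) or ((X and not Y) and not Z))

There are just 2 zero rows: (0,1,0), (1,0,0). Their minterms are ¬X·Y·¬Z, X·¬Y·¬Z; the OR of those covers precisely the 0-outputs, and negating it yields h.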